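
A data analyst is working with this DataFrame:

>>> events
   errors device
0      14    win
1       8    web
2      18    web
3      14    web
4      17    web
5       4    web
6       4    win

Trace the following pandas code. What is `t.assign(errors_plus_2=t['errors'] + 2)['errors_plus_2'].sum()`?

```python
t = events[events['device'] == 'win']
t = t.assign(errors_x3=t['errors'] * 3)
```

filter rows where device == 'win':
   errors device
0      14    win
6       4    win
add column errors_x3 = t['errors'] * 3:
   errors device  errors_x3
0      14    win         42
6       4    win         12
add column errors_plus_2 = t['errors'] + 2:
   errors device  errors_x3  errors_plus_2
0      14    win         42             16
6       4    win         12              6
sum of column 'errors_plus_2' → 22

22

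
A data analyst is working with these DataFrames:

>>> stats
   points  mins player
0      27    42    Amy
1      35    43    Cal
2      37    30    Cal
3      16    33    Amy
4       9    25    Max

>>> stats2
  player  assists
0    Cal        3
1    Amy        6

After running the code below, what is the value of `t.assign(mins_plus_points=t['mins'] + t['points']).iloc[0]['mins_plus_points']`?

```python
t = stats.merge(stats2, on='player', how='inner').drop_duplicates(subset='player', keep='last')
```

merge on 'player' (how='inner') → 4 rows:
   points  mins player  assists
0      27    42    Amy        6
1      35    43    Cal        3
2      37    30    Cal        3
3      16    33    Amy        6
drop duplicate player (keep=last):
   points  mins player  assists
2      37    30    Cal        3
3      16    33    Amy        6
add column mins_plus_points = t['mins'] + t['points']:
   points  mins player  assists  mins_plus_points
2      37    30    Cal        3                67
3      16    33    Amy        6                49
Then the value at position 0, column 'mins_plus_points': 67

67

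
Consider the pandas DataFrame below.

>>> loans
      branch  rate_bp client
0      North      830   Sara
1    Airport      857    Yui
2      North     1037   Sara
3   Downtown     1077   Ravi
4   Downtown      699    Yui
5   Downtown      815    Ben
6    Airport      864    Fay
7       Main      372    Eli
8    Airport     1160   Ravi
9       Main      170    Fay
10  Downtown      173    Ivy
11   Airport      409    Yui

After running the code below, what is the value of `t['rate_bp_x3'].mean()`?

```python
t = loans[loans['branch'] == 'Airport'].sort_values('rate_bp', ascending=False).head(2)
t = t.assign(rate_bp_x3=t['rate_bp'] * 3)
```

filter rows where branch == 'Airport':
     branch  rate_bp client
1   Airport      857    Yui
6   Airport      864    Fay
8   Airport     1160   Ravi
11  Airport      409    Yui
sort by rate_bp descending:
     branch  rate_bp client
8   Airport     1160   Ravi
6   Airport      864    Fay
1   Airport      857    Yui
11  Airport      409    Yui
take first 2 rows:
    branch  rate_bp client
8  Airport     1160   Ravi
6  Airport      864    Fay
add column rate_bp_x3 = t['rate_bp'] * 3:
    branch  rate_bp client  rate_bp_x3
8  Airport     1160   Ravi        3480
6  Airport      864    Fay        2592
Then the mean of column 'rate_bp_x3': 3036.0

3036.0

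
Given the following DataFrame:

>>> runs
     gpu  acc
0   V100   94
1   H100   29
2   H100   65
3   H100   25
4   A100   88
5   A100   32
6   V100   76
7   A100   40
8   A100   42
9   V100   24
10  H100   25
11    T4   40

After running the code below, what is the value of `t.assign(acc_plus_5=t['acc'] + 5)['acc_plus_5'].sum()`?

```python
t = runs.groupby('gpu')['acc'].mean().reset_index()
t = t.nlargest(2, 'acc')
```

125.166666667

group by gpu, mean of acc:
gpu
A100    50.500000
H100    36.000000
T4      40.000000
V100    64.666667
Name: acc, dtype: float64
reset_index():
    gpu        acc
0  A100  50.500000
1  H100  36.000000
2    T4  40.000000
3  V100  64.666667
take 2 rows with largest acc:
    gpu        acc
3  V100  64.666667
0  A100  50.500000
add column acc_plus_5 = t['acc'] + 5:
    gpu        acc  acc_plus_5
3  V100  64.666667   69.666667
0  A100  50.500000   55.500000
Then the sum of column 'acc_plus_5': 125.166666667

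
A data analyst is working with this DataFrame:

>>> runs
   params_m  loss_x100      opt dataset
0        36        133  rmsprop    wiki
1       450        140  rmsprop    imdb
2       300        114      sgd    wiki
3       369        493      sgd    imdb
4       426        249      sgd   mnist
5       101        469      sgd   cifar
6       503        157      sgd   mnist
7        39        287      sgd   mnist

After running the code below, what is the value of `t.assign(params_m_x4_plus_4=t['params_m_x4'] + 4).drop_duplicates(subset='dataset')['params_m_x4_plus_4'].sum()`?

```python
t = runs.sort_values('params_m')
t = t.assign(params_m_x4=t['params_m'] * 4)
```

sort by params_m:
   params_m  loss_x100      opt dataset
0        36        133  rmsprop    wiki
7        39        287      sgd   mnist
5       101        469      sgd   cifar
2       300        114      sgd    wiki
3       369        493      sgd    imdb
4       426        249      sgd   mnist
1       450        140  rmsprop    imdb
6       503        157      sgd   mnist
add column params_m_x4 = t['params_m'] * 4:
   params_m  loss_x100      opt dataset  params_m_x4
0        36        133  rmsprop    wiki          144
7        39        287      sgd   mnist          156
5       101        469      sgd   cifar          404
2       300        114      sgd    wiki         1200
3       369        493      sgd    imdb         1476
4       426        249      sgd   mnist         1704
1       450        140  rmsprop    imdb         1800
6       503        157      sgd   mnist         2012
add column params_m_x4_plus_4 = t['params_m_x4'] + 4:
   params_m  loss_x100      opt dataset  params_m_x4  params_m_x4_plus_4
0        36        133  rmsprop    wiki          144                 148
7        39        287      sgd   mnist          156                 160
5       101        469      sgd   cifar          404                 408
2       300        114      sgd    wiki         1200                1204
3       369        493      sgd    imdb         1476                1480
4       426        249      sgd   mnist         1704                1708
1       450        140  rmsprop    imdb         1800                1804
6       503        157      sgd   mnist         2012                2016
drop duplicate dataset (keep=first):
   params_m  loss_x100      opt dataset  params_m_x4  params_m_x4_plus_4
0        36        133  rmsprop    wiki          144                 148
7        39        287      sgd   mnist          156                 160
5       101        469      sgd   cifar          404                 408
3       369        493      sgd    imdb         1476                1480
sum of column 'params_m_x4_plus_4' → 2196

2196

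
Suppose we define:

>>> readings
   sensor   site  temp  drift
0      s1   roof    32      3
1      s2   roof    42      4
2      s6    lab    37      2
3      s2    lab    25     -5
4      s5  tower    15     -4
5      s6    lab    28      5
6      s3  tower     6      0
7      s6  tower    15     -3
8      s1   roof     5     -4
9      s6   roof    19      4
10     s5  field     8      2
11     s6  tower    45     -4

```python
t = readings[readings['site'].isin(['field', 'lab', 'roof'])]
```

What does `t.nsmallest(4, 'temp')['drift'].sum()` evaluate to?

-3

filter rows where site in ['field', 'lab', 'roof']:
   sensor   site  temp  drift
0      s1   roof    32      3
1      s2   roof    42      4
2      s6    lab    37      2
3      s2    lab    25     -5
5      s6    lab    28      5
8      s1   roof     5     -4
9      s6   roof    19      4
10     s5  field     8      2
take 4 rows with smallest temp:
   sensor   site  temp  drift
8      s1   roof     5     -4
10     s5  field     8      2
9      s6   roof    19      4
3      s2    lab    25     -5
Taking the sum of column 'drift' gives -3.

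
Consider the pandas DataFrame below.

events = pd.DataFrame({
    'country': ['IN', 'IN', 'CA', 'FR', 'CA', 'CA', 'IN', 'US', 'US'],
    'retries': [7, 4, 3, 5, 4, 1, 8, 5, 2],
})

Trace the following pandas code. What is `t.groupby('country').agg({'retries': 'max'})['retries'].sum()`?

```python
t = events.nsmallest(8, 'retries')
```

take 8 rows with smallest retries:
  country  retries
5      CA        1
8      US        2
2      CA        3
1      IN        4
4      CA        4
3      FR        5
7      US        5
0      IN        7
group by country, max of retries:
         retries
country         
CA             4
FR             5
IN             7
US             5
Finally, sum of column 'retries' = 21.

21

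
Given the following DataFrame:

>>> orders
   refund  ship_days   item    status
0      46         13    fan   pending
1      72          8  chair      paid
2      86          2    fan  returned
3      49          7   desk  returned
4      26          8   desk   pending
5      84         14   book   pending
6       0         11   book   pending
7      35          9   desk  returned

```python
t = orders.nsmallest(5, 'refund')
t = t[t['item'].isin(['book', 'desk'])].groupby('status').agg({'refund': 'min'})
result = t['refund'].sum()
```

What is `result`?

35

take 5 rows with smallest refund:
   refund  ship_days  item    status
6       0         11  book   pending
4      26          8  desk   pending
7      35          9  desk  returned
0      46         13   fan   pending
3      49          7  desk  returned
filter rows where item in ['book', 'desk']:
   refund  ship_days  item    status
6       0         11  book   pending
4      26          8  desk   pending
7      35          9  desk  returned
3      49          7  desk  returned
group by status, min of refund:
          refund
status          
pending        0
returned      35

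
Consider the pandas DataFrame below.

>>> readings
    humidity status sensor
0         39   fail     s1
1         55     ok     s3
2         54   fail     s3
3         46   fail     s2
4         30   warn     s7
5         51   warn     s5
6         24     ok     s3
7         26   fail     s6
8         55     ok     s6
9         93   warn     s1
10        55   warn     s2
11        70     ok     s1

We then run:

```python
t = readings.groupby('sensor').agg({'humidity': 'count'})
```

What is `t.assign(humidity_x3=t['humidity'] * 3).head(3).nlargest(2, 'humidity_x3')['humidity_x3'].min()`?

group by sensor, count of humidity:
        humidity
sensor          
s1             3
s2             2
s3             3
s5             1
s6             2
s7             1
add column humidity_x3 = t['humidity'] * 3:
        humidity  humidity_x3
sensor                       
s1             3            9
s2             2            6
s3             3            9
s5             1            3
s6             2            6
s7             1            3
take first 3 rows:
        humidity  humidity_x3
sensor                       
s1             3            9
s2             2            6
s3             3            9
take 2 rows with largest humidity_x3:
        humidity  humidity_x3
sensor                       
s1             3            9
s3             3            9
So min() = 9.

9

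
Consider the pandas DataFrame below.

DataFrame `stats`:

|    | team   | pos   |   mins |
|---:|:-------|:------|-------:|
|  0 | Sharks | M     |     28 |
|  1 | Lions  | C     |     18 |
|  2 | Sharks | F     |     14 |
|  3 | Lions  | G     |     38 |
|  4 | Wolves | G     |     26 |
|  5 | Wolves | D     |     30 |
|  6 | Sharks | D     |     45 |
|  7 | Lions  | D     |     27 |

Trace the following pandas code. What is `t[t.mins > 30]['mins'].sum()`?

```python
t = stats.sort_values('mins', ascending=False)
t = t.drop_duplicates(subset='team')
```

sort by mins descending:
     team pos  mins
6  Sharks   D    45
3   Lions   G    38
5  Wolves   D    30
0  Sharks   M    28
7   Lions   D    27
4  Wolves   G    26
1   Lions   C    18
2  Sharks   F    14
drop duplicate team (keep=first):
     team pos  mins
6  Sharks   D    45
3   Lions   G    38
5  Wolves   D    30
filter rows where mins > 30:
     team pos  mins
6  Sharks   D    45
3   Lions   G    38

83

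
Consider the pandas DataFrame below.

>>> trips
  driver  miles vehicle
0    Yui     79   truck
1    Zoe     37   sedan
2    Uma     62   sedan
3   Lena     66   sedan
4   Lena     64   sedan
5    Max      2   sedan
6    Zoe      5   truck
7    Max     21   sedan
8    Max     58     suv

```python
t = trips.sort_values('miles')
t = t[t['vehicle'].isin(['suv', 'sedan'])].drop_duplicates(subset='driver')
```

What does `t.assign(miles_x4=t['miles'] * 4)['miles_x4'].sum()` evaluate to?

660

sort by miles:
  driver  miles vehicle
5    Max      2   sedan
6    Zoe      5   truck
7    Max     21   sedan
1    Zoe     37   sedan
8    Max     58     suv
2    Uma     62   sedan
4   Lena     64   sedan
3   Lena     66   sedan
0    Yui     79   truck
filter rows where vehicle in ['suv', 'sedan']:
  driver  miles vehicle
5    Max      2   sedan
7    Max     21   sedan
1    Zoe     37   sedan
8    Max     58     suv
2    Uma     62   sedan
4   Lena     64   sedan
3   Lena     66   sedan
drop duplicate driver (keep=first):
  driver  miles vehicle
5    Max      2   sedan
1    Zoe     37   sedan
2    Uma     62   sedan
4   Lena     64   sedan
add column miles_x4 = t['miles'] * 4:
  driver  miles vehicle  miles_x4
5    Max      2   sedan         8
1    Zoe     37   sedan       148
2    Uma     62   sedan       248
4   Lena     64   sedan       256
Hence 660.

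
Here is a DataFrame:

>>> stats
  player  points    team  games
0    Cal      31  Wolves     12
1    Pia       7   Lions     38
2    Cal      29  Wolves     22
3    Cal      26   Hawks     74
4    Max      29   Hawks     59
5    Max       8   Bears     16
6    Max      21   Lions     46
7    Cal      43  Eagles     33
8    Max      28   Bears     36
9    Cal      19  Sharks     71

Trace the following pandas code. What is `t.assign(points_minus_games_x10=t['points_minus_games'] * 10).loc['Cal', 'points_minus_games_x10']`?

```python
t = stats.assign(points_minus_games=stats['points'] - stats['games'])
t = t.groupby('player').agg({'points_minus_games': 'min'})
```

add column points_minus_games = stats['points'] - stats['games']:
  player  points    team  games  points_minus_games
0    Cal      31  Wolves     12                  19
1    Pia       7   Lions     38                 -31
2    Cal      29  Wolves     22                   7
3    Cal      26   Hawks     74                 -48
4    Max      29   Hawks     59                 -30
5    Max       8   Bears     16                  -8
6    Max      21   Lions     46                 -25
7    Cal      43  Eagles     33                  10
8    Max      28   Bears     36                  -8
9    Cal      19  Sharks     71                 -52
group by player, min of points_minus_games:
        points_minus_games
player                    
Cal                    -52
Max                    -30
Pia                    -31
add column points_minus_games_x10 = t['points_minus_games'] * 10:
        points_minus_games  points_minus_games_x10
player                                            
Cal                    -52                    -520
Max                    -30                    -300
Pia                    -31                    -310
Hence -520.

-520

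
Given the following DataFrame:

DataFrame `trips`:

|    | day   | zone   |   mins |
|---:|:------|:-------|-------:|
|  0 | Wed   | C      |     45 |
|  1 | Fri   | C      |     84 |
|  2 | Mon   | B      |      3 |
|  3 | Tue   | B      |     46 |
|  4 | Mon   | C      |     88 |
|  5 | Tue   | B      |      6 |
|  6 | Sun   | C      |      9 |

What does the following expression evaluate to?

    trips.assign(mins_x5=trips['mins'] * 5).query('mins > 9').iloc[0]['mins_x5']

225

add column mins_x5 = trips['mins'] * 5:
   day zone  mins  mins_x5
0  Wed    C    45      225
1  Fri    C    84      420
2  Mon    B     3       15
3  Tue    B    46      230
4  Mon    C    88      440
5  Tue    B     6       30
6  Sun    C     9       45
filter rows where mins > 9:
   day zone  mins  mins_x5
0  Wed    C    45      225
1  Fri    C    84      420
3  Tue    B    46      230
4  Mon    C    88      440
Hence 225.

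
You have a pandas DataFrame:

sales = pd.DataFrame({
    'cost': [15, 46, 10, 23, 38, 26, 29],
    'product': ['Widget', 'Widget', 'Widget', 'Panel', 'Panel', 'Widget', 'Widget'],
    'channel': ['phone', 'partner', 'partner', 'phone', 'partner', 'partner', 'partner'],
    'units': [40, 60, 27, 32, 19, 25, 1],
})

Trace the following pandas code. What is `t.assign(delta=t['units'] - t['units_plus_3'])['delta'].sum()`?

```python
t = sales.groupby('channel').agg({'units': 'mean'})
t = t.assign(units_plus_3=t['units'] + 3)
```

-6.0

group by channel, mean of units:
         units
channel       
partner   26.4
phone     36.0
add column units_plus_3 = t['units'] + 3:
         units  units_plus_3
channel                     
partner   26.4          29.4
phone     36.0          39.0
add column delta = t['units'] - t['units_plus_3']:
         units  units_plus_3  delta
channel                            
partner   26.4          29.4   -3.0
phone     36.0          39.0   -3.0
Taking the sum of column 'delta' gives -6.0.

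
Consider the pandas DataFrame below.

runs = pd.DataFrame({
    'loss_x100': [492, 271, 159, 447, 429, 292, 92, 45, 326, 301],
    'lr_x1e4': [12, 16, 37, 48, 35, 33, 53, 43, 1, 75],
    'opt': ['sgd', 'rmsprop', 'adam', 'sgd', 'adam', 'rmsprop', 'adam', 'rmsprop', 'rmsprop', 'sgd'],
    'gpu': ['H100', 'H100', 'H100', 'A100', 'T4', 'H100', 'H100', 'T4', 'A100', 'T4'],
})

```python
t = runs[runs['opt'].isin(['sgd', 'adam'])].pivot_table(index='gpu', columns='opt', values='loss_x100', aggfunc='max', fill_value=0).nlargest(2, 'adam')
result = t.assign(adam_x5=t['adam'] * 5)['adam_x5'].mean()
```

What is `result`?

1470.0

filter rows where opt in ['sgd', 'adam']:
   loss_x100  lr_x1e4   opt   gpu
0        492       12   sgd  H100
2        159       37  adam  H100
3        447       48   sgd  A100
4        429       35  adam    T4
6         92       53  adam  H100
9        301       75   sgd    T4
pivot: rows=gpu, cols=opt, max(loss_x100):
opt   adam  sgd
gpu            
A100     0  447
H100   159  492
T4     429  301
take 2 rows with largest adam:
opt   adam  sgd
gpu            
T4     429  301
H100   159  492
add column adam_x5 = t['adam'] * 5:
opt   adam  sgd  adam_x5
gpu                     
T4     429  301     2145
H100   159  492      795
mean of column 'adam_x5' → 1470.0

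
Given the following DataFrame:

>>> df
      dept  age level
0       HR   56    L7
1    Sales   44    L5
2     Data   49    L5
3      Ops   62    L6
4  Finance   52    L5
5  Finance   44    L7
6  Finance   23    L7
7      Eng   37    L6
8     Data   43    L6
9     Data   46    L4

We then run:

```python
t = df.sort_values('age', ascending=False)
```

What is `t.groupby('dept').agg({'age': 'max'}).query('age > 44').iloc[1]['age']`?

52

sort by age descending:
      dept  age level
3      Ops   62    L6
0       HR   56    L7
4  Finance   52    L5
2     Data   49    L5
9     Data   46    L4
1    Sales   44    L5
5  Finance   44    L7
8     Data   43    L6
7      Eng   37    L6
6  Finance   23    L7
group by dept, max of age:
         age
dept        
Data      49
Eng       37
Finance   52
HR        56
Ops       62
Sales     44
filter rows where age > 44:
         age
dept        
Data      49
Finance   52
HR        56
Ops       62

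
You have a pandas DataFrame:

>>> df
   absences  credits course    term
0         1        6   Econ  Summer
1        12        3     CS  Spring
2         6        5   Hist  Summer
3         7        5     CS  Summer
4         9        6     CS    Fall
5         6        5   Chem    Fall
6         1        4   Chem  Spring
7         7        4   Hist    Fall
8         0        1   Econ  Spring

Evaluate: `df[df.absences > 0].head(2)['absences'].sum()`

filter rows where absences > 0:
   absences  credits course    term
0         1        6   Econ  Summer
1        12        3     CS  Spring
2         6        5   Hist  Summer
3         7        5     CS  Summer
4         9        6     CS    Fall
5         6        5   Chem    Fall
6         1        4   Chem  Spring
7         7        4   Hist    Fall
take first 2 rows:
   absences  credits course    term
0         1        6   Econ  Summer
1        12        3     CS  Spring

13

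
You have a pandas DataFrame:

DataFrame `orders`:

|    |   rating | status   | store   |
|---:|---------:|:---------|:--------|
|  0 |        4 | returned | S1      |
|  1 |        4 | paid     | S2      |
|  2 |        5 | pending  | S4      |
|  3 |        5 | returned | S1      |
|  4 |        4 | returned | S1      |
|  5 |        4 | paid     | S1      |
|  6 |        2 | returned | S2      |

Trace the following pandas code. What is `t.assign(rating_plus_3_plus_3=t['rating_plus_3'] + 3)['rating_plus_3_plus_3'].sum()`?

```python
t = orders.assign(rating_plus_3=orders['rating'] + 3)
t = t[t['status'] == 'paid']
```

add column rating_plus_3 = orders['rating'] + 3:
   rating    status store  rating_plus_3
0       4  returned    S1              7
1       4      paid    S2              7
2       5   pending    S4              8
3       5  returned    S1              8
4       4  returned    S1              7
5       4      paid    S1              7
6       2  returned    S2              5
filter rows where status == 'paid':
   rating status store  rating_plus_3
1       4   paid    S2              7
5       4   paid    S1              7
add column rating_plus_3_plus_3 = t['rating_plus_3'] + 3:
   rating status store  rating_plus_3  rating_plus_3_plus_3
1       4   paid    S2              7                    10
5       4   paid    S1              7                    10
Then the sum of column 'rating_plus_3_plus_3': 20

20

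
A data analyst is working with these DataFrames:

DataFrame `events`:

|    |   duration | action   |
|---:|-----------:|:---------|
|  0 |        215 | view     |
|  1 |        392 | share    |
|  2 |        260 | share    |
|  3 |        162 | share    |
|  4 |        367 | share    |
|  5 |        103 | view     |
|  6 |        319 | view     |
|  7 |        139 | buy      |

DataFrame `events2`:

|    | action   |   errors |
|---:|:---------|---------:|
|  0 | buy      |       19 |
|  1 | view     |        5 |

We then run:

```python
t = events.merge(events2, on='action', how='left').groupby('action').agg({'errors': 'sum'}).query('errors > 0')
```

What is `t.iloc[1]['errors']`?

merge on 'action' (how='left') → 8 rows:
   duration action  errors
0       215   view     5.0
1       392  share     NaN
2       260  share     NaN
3       162  share     NaN
4       367  share     NaN
5       103   view     5.0
6       319   view     5.0
7       139    buy    19.0
group by action, sum of errors:
        errors
action        
buy       19.0
share      0.0
view      15.0
filter rows where errors > 0:
        errors
action        
buy       19.0
view      15.0

15.0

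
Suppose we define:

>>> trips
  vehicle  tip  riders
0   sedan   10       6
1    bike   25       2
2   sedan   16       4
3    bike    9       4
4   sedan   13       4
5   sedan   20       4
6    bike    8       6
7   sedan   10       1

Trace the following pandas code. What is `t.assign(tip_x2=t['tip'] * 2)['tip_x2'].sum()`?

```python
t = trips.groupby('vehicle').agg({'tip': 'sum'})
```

222

group by vehicle, sum of tip:
         tip
vehicle     
bike      42
sedan     69
add column tip_x2 = t['tip'] * 2:
         tip  tip_x2
vehicle             
bike      42      84
sedan     69     138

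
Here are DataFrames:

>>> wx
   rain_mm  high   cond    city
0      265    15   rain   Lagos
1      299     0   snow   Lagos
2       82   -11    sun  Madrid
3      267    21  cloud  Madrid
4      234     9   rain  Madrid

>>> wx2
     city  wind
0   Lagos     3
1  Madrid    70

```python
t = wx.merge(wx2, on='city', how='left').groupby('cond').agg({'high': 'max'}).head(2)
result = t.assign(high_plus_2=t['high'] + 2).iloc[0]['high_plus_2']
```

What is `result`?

merge on 'city' (how='left') → 5 rows:
   rain_mm  high   cond    city  wind
0      265    15   rain   Lagos     3
1      299     0   snow   Lagos     3
2       82   -11    sun  Madrid    70
3      267    21  cloud  Madrid    70
4      234     9   rain  Madrid    70
group by cond, max of high:
       high
cond       
cloud    21
rain     15
snow      0
sun     -11
take first 2 rows:
       high
cond       
cloud    21
rain     15
add column high_plus_2 = t['high'] + 2:
       high  high_plus_2
cond                    
cloud    21           23
rain     15           17

23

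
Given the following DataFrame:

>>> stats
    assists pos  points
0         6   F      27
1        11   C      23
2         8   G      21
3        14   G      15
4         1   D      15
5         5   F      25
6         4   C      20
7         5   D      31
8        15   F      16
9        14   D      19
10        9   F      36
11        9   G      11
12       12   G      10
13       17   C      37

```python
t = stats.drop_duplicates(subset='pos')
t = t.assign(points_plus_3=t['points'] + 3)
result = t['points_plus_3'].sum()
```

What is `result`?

drop duplicate pos (keep=first):
   assists pos  points
0        6   F      27
1       11   C      23
2        8   G      21
4        1   D      15
add column points_plus_3 = t['points'] + 3:
   assists pos  points  points_plus_3
0        6   F      27             30
1       11   C      23             26
2        8   G      21             24
4        1   D      15             18
The sum of column 'points_plus_3' is 98.

98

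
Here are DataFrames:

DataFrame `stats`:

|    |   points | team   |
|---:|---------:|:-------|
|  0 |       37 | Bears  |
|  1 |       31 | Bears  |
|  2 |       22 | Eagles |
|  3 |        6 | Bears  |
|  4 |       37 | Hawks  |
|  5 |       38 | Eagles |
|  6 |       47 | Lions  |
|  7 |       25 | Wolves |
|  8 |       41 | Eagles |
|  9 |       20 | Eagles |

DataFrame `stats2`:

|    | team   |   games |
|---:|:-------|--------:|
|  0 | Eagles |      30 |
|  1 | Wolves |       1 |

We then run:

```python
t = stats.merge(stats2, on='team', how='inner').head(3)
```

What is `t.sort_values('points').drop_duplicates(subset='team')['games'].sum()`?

31

merge on 'team' (how='inner') → 5 rows:
   points    team  games
0      22  Eagles     30
1      38  Eagles     30
2      25  Wolves      1
3      41  Eagles     30
4      20  Eagles     30
take first 3 rows:
   points    team  games
0      22  Eagles     30
1      38  Eagles     30
2      25  Wolves      1
sort by points:
   points    team  games
0      22  Eagles     30
2      25  Wolves      1
1      38  Eagles     30
drop duplicate team (keep=first):
   points    team  games
0      22  Eagles     30
2      25  Wolves      1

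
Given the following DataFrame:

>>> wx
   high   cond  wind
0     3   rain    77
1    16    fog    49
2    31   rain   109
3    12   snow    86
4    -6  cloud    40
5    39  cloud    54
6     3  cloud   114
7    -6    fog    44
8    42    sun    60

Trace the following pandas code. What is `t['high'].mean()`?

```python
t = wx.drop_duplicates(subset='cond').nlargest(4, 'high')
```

18.25

drop duplicate cond (keep=first):
   high   cond  wind
0     3   rain    77
1    16    fog    49
3    12   snow    86
4    -6  cloud    40
8    42    sun    60
take 4 rows with largest high:
   high  cond  wind
8    42   sun    60
1    16   fog    49
3    12  snow    86
0     3  rain    77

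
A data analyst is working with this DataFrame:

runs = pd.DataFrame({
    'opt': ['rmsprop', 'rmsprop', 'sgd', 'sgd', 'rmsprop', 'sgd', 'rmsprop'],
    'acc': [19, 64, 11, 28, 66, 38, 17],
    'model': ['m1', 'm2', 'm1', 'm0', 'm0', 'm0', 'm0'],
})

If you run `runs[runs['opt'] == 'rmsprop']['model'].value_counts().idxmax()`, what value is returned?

filter rows where opt == 'rmsprop':
       opt  acc model
0  rmsprop   19    m1
1  rmsprop   64    m2
4  rmsprop   66    m0
6  rmsprop   17    m0
value_counts of model:
model
m0    2
m1    1
m2    1
Name: count, dtype: int64

m0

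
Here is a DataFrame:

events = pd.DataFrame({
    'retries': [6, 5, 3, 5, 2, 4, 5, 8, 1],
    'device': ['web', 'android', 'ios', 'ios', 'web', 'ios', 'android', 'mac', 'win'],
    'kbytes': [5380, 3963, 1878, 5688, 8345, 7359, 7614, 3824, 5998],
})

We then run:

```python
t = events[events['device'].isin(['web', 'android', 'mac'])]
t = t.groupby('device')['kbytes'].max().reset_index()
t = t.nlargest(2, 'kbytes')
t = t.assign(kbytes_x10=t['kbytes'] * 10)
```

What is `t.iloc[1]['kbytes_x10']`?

filter rows where device in ['web', 'android', 'mac']:
   retries   device  kbytes
0        6      web    5380
1        5  android    3963
4        2      web    8345
6        5  android    7614
7        8      mac    3824
group by device, max of kbytes:
device
android    7614
mac        3824
web        8345
Name: kbytes, dtype: int64
reset_index():
    device  kbytes
0  android    7614
1      mac    3824
2      web    8345
take 2 rows with largest kbytes:
    device  kbytes
2      web    8345
0  android    7614
add column kbytes_x10 = t['kbytes'] * 10:
    device  kbytes  kbytes_x10
2      web    8345       83450
0  android    7614       76140
value at position 1, column 'kbytes_x10' → 76140

76140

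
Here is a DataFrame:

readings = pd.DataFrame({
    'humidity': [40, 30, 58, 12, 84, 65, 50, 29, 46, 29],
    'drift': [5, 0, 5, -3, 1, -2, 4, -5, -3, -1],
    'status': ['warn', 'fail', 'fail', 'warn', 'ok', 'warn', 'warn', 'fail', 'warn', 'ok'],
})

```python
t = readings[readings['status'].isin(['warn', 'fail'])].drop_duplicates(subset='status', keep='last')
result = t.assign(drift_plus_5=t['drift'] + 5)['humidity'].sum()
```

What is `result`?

filter rows where status in ['warn', 'fail']:
   humidity  drift status
0        40      5   warn
1        30      0   fail
2        58      5   fail
3        12     -3   warn
5        65     -2   warn
6        50      4   warn
7        29     -5   fail
8        46     -3   warn
drop duplicate status (keep=last):
   humidity  drift status
7        29     -5   fail
8        46     -3   warn
add column drift_plus_5 = t['drift'] + 5:
   humidity  drift status  drift_plus_5
7        29     -5   fail             0
8        46     -3   warn             2

75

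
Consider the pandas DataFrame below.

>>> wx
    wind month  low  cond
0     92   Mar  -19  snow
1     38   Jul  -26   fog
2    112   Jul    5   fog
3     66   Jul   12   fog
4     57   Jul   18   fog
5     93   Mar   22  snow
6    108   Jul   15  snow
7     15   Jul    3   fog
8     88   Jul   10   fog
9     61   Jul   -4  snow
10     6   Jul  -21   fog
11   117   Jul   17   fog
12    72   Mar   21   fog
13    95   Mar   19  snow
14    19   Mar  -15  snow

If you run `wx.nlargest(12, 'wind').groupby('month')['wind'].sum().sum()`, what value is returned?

999

take 12 rows with largest wind:
    wind month  low  cond
11   117   Jul   17   fog
2    112   Jul    5   fog
6    108   Jul   15  snow
13    95   Mar   19  snow
5     93   Mar   22  snow
0     92   Mar  -19  snow
8     88   Jul   10   fog
12    72   Mar   21   fog
3     66   Jul   12   fog
9     61   Jul   -4  snow
4     57   Jul   18   fog
1     38   Jul  -26   fog
group by month, sum of wind:
month
Jul    647
Mar    352
Name: wind, dtype: int64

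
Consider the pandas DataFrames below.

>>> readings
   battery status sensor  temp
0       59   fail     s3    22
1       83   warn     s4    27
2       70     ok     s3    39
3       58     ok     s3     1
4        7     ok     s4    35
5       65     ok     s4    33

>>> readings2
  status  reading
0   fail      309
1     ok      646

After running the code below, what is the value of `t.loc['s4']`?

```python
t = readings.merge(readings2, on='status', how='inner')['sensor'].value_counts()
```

2

merge on 'status' (how='inner') → 5 rows:
   battery status sensor  temp  reading
0       59   fail     s3    22      309
1       70     ok     s3    39      646
2       58     ok     s3     1      646
3        7     ok     s4    35      646
4       65     ok     s4    33      646
value_counts of sensor:
sensor
s3    3
s4    2
Name: count, dtype: int64
So loc['s4'] = 2.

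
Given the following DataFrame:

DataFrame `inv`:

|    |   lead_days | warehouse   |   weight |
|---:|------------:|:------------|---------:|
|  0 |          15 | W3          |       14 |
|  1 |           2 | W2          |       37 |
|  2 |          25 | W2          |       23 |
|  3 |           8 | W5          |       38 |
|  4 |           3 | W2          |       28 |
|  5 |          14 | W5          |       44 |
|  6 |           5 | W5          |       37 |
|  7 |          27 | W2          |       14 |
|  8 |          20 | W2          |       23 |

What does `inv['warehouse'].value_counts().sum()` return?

value_counts of warehouse:
warehouse
W2    5
W5    3
W3    1
Name: count, dtype: int64
sum of the resulting series → 9

9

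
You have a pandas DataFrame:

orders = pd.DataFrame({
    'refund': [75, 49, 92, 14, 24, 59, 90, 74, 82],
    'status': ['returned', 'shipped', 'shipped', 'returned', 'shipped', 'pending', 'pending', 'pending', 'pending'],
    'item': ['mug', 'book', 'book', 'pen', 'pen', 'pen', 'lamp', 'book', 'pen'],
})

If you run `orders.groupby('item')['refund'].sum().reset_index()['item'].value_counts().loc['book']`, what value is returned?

1

group by item, sum of refund:
item
book    215
lamp     90
mug      75
pen     179
Name: refund, dtype: int64
reset_index():
   item  refund
0  book     215
1  lamp      90
2   mug      75
3   pen     179
value_counts of item:
item
book    1
lamp    1
mug     1
pen     1
Name: count, dtype: int64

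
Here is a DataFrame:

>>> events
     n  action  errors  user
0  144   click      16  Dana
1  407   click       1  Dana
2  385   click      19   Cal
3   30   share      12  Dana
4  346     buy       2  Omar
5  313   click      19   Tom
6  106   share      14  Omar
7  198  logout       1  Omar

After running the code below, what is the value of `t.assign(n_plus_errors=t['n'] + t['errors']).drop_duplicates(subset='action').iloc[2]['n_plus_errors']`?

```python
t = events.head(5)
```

take first 5 rows:
     n action  errors  user
0  144  click      16  Dana
1  407  click       1  Dana
2  385  click      19   Cal
3   30  share      12  Dana
4  346    buy       2  Omar
add column n_plus_errors = t['n'] + t['errors']:
     n action  errors  user  n_plus_errors
0  144  click      16  Dana            160
1  407  click       1  Dana            408
2  385  click      19   Cal            404
3   30  share      12  Dana             42
4  346    buy       2  Omar            348
drop duplicate action (keep=first):
     n action  errors  user  n_plus_errors
0  144  click      16  Dana            160
3   30  share      12  Dana             42
4  346    buy       2  Omar            348
Hence 348.

348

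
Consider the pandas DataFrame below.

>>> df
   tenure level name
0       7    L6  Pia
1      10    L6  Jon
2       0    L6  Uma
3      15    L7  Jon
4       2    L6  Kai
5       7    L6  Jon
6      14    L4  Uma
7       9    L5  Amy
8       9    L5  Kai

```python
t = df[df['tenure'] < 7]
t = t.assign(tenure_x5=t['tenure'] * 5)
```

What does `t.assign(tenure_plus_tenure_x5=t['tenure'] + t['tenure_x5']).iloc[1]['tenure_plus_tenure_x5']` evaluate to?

12

filter rows where tenure < 7:
   tenure level name
2       0    L6  Uma
4       2    L6  Kai
add column tenure_x5 = t['tenure'] * 5:
   tenure level name  tenure_x5
2       0    L6  Uma          0
4       2    L6  Kai         10
add column tenure_plus_tenure_x5 = t['tenure'] + t['tenure_x5']:
   tenure level name  tenure_x5  tenure_plus_tenure_x5
2       0    L6  Uma          0                      0
4       2    L6  Kai         10                     12
value at position 1, column 'tenure_plus_tenure_x5' → 12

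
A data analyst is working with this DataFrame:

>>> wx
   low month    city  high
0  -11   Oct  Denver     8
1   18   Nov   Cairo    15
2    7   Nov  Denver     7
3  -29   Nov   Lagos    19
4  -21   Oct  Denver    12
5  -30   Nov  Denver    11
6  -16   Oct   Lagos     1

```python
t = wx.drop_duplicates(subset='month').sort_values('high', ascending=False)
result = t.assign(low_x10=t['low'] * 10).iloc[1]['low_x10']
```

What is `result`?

drop duplicate month (keep=first):
   low month    city  high
0  -11   Oct  Denver     8
1   18   Nov   Cairo    15
sort by high descending:
   low month    city  high
1   18   Nov   Cairo    15
0  -11   Oct  Denver     8
add column low_x10 = t['low'] * 10:
   low month    city  high  low_x10
1   18   Nov   Cairo    15      180
0  -11   Oct  Denver     8     -110

-110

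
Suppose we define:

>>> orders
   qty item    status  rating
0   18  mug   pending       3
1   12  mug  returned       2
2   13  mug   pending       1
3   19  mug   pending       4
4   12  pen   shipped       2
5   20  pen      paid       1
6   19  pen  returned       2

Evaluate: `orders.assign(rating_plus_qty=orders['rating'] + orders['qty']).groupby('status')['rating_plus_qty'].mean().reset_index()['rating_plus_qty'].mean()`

17.9583333333

add column rating_plus_qty = orders['rating'] + orders['qty']:
   qty item    status  rating  rating_plus_qty
0   18  mug   pending       3               21
1   12  mug  returned       2               14
2   13  mug   pending       1               14
3   19  mug   pending       4               23
4   12  pen   shipped       2               14
5   20  pen      paid       1               21
6   19  pen  returned       2               21
group by status, mean of rating_plus_qty:
status
paid        21.000000
pending     19.333333
returned    17.500000
shipped     14.000000
Name: rating_plus_qty, dtype: float64
reset_index():
     status  rating_plus_qty
0      paid        21.000000
1   pending        19.333333
2  returned        17.500000
3   shipped        14.000000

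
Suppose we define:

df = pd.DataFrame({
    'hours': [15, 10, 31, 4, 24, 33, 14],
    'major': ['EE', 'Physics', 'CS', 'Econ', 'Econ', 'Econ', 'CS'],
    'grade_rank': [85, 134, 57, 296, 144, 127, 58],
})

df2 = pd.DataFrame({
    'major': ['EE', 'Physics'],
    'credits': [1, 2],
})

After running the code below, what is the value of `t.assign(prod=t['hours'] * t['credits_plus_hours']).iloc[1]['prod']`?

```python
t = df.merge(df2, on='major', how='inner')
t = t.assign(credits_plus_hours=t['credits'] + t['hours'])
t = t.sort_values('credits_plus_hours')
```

240

merge on 'major' (how='inner') → 2 rows:
   hours    major  grade_rank  credits
0     15       EE          85        1
1     10  Physics         134        2
add column credits_plus_hours = t['credits'] + t['hours']:
   hours    major  grade_rank  credits  credits_plus_hours
0     15       EE          85        1                  16
1     10  Physics         134        2                  12
sort by credits_plus_hours:
   hours    major  grade_rank  credits  credits_plus_hours
1     10  Physics         134        2                  12
0     15       EE          85        1                  16
add column prod = t['hours'] * t['credits_plus_hours']:
   hours    major  grade_rank  credits  credits_plus_hours  prod
1     10  Physics         134        2                  12   120
0     15       EE          85        1                  16   240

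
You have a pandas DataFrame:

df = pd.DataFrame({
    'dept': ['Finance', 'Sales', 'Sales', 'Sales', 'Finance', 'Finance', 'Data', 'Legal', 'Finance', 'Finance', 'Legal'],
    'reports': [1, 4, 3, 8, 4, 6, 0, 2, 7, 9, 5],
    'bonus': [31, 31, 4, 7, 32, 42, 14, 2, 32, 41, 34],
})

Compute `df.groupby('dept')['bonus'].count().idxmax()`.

group by dept, count of bonus:
dept
Data       1
Finance    5
Legal      2
Sales      3
Name: bonus, dtype: int64
label with the largest value → Finance

Finance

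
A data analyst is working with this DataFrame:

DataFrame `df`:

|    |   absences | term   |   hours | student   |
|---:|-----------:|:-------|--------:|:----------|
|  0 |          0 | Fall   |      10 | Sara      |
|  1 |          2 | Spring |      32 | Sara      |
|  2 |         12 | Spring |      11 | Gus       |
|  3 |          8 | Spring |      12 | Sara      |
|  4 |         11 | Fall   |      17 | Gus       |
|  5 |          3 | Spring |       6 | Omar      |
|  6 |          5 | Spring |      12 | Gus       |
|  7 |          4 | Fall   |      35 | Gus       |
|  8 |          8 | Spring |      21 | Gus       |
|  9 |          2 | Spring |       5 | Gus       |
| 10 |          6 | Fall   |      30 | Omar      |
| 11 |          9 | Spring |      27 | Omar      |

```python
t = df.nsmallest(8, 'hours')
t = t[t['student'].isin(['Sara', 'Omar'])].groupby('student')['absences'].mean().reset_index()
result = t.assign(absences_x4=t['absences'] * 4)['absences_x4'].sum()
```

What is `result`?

take 8 rows with smallest hours:
   absences    term  hours student
9         2  Spring      5     Gus
5         3  Spring      6    Omar
0         0    Fall     10    Sara
2        12  Spring     11     Gus
3         8  Spring     12    Sara
6         5  Spring     12     Gus
4        11    Fall     17     Gus
8         8  Spring     21     Gus
filter rows where student in ['Sara', 'Omar']:
   absences    term  hours student
5         3  Spring      6    Omar
0         0    Fall     10    Sara
3         8  Spring     12    Sara
group by student, mean of absences:
student
Omar    3.0
Sara    4.0
Name: absences, dtype: float64
reset_index():
  student  absences
0    Omar       3.0
1    Sara       4.0
add column absences_x4 = t['absences'] * 4:
  student  absences  absences_x4
0    Omar       3.0         12.0
1    Sara       4.0         16.0

28.0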